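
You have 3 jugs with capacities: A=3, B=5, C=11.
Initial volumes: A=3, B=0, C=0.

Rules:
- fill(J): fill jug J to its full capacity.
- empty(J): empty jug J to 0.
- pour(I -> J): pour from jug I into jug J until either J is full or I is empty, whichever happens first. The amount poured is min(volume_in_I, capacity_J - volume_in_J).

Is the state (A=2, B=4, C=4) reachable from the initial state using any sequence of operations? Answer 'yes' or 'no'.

Answer: no

Derivation:
BFS explored all 208 reachable states.
Reachable set includes: (0,0,0), (0,0,1), (0,0,2), (0,0,3), (0,0,4), (0,0,5), (0,0,6), (0,0,7), (0,0,8), (0,0,9), (0,0,10), (0,0,11) ...
Target (A=2, B=4, C=4) not in reachable set → no.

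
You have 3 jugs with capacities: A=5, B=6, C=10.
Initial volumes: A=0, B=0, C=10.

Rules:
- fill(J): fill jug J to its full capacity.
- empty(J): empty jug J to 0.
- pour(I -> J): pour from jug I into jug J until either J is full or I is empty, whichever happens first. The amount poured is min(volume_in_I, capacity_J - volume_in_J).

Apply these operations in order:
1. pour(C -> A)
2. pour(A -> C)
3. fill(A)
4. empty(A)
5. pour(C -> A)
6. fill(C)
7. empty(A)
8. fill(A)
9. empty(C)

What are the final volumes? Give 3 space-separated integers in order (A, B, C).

Answer: 5 0 0

Derivation:
Step 1: pour(C -> A) -> (A=5 B=0 C=5)
Step 2: pour(A -> C) -> (A=0 B=0 C=10)
Step 3: fill(A) -> (A=5 B=0 C=10)
Step 4: empty(A) -> (A=0 B=0 C=10)
Step 5: pour(C -> A) -> (A=5 B=0 C=5)
Step 6: fill(C) -> (A=5 B=0 C=10)
Step 7: empty(A) -> (A=0 B=0 C=10)
Step 8: fill(A) -> (A=5 B=0 C=10)
Step 9: empty(C) -> (A=5 B=0 C=0)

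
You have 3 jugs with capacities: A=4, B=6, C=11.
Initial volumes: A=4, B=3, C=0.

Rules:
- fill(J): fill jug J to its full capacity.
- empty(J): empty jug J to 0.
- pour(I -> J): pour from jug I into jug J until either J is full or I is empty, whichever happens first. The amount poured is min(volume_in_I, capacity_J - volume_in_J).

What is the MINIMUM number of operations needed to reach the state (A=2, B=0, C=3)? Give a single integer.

Answer: 5

Derivation:
BFS from (A=4, B=3, C=0). One shortest path:
  1. pour(B -> C) -> (A=4 B=0 C=3)
  2. pour(A -> B) -> (A=0 B=4 C=3)
  3. fill(A) -> (A=4 B=4 C=3)
  4. pour(A -> B) -> (A=2 B=6 C=3)
  5. empty(B) -> (A=2 B=0 C=3)
Reached target in 5 moves.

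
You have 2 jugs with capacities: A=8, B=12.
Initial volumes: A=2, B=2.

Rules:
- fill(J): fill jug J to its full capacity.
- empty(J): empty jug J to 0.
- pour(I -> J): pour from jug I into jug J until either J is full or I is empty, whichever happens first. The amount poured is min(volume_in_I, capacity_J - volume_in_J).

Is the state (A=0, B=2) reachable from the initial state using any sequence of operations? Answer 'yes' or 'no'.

BFS from (A=2, B=2):
  1. empty(A) -> (A=0 B=2)
Target reached → yes.

Answer: yes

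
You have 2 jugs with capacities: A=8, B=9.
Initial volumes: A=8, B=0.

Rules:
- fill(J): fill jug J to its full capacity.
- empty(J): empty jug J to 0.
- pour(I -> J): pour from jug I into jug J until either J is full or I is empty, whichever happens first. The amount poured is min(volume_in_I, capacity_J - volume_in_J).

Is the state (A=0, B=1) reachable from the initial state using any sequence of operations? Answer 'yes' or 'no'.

BFS from (A=8, B=0):
  1. empty(A) -> (A=0 B=0)
  2. fill(B) -> (A=0 B=9)
  3. pour(B -> A) -> (A=8 B=1)
  4. empty(A) -> (A=0 B=1)
Target reached → yes.

Answer: yes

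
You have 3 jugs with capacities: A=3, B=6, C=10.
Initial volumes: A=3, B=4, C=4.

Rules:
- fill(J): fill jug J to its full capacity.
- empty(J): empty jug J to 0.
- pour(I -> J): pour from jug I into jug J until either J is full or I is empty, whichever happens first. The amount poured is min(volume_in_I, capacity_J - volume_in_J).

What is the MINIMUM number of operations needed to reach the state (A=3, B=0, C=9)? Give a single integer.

BFS from (A=3, B=4, C=4). One shortest path:
  1. fill(B) -> (A=3 B=6 C=4)
  2. empty(C) -> (A=3 B=6 C=0)
  3. pour(A -> C) -> (A=0 B=6 C=3)
  4. fill(A) -> (A=3 B=6 C=3)
  5. pour(B -> C) -> (A=3 B=0 C=9)
Reached target in 5 moves.

Answer: 5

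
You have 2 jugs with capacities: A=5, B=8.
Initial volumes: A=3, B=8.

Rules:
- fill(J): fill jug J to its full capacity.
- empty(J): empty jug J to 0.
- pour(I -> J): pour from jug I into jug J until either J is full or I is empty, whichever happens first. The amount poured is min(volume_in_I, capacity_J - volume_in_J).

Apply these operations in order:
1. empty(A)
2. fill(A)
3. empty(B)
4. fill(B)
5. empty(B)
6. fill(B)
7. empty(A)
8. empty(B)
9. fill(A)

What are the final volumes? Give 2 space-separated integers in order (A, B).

Answer: 5 0

Derivation:
Step 1: empty(A) -> (A=0 B=8)
Step 2: fill(A) -> (A=5 B=8)
Step 3: empty(B) -> (A=5 B=0)
Step 4: fill(B) -> (A=5 B=8)
Step 5: empty(B) -> (A=5 B=0)
Step 6: fill(B) -> (A=5 B=8)
Step 7: empty(A) -> (A=0 B=8)
Step 8: empty(B) -> (A=0 B=0)
Step 9: fill(A) -> (A=5 B=0)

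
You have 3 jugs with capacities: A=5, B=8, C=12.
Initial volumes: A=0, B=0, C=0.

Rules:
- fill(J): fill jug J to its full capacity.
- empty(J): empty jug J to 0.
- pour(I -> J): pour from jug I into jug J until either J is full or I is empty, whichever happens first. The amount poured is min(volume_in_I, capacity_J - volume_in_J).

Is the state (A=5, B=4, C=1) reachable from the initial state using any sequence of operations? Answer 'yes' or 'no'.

BFS from (A=0, B=0, C=0):
  1. fill(A) -> (A=5 B=0 C=0)
  2. fill(B) -> (A=5 B=8 C=0)
  3. pour(B -> C) -> (A=5 B=0 C=8)
  4. pour(A -> C) -> (A=1 B=0 C=12)
  5. pour(C -> B) -> (A=1 B=8 C=4)
  6. empty(B) -> (A=1 B=0 C=4)
  7. pour(C -> B) -> (A=1 B=4 C=0)
  8. pour(A -> C) -> (A=0 B=4 C=1)
  9. fill(A) -> (A=5 B=4 C=1)
Target reached → yes.

Answer: yes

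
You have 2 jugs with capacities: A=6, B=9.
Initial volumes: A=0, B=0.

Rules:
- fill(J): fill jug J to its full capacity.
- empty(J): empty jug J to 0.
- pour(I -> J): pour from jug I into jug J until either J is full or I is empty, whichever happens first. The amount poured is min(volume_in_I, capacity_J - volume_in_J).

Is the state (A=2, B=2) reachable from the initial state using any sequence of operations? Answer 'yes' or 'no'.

BFS explored all 10 reachable states.
Reachable set includes: (0,0), (0,3), (0,6), (0,9), (3,0), (3,9), (6,0), (6,3), (6,6), (6,9)
Target (A=2, B=2) not in reachable set → no.

Answer: no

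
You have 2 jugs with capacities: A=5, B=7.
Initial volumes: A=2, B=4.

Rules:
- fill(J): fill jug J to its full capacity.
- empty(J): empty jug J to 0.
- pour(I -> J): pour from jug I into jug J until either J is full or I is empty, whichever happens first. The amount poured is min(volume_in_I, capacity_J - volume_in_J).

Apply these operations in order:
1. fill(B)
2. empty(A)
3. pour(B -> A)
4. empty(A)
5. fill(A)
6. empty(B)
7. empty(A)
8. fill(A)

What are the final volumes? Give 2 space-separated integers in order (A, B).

Step 1: fill(B) -> (A=2 B=7)
Step 2: empty(A) -> (A=0 B=7)
Step 3: pour(B -> A) -> (A=5 B=2)
Step 4: empty(A) -> (A=0 B=2)
Step 5: fill(A) -> (A=5 B=2)
Step 6: empty(B) -> (A=5 B=0)
Step 7: empty(A) -> (A=0 B=0)
Step 8: fill(A) -> (A=5 B=0)

Answer: 5 0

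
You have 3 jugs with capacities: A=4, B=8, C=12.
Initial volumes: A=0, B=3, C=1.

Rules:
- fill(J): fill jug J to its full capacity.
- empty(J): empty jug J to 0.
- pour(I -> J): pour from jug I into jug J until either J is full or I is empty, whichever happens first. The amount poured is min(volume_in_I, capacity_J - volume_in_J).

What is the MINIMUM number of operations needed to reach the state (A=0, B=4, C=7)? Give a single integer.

BFS from (A=0, B=3, C=1). One shortest path:
  1. fill(C) -> (A=0 B=3 C=12)
  2. pour(C -> B) -> (A=0 B=8 C=7)
  3. pour(B -> A) -> (A=4 B=4 C=7)
  4. empty(A) -> (A=0 B=4 C=7)
Reached target in 4 moves.

Answer: 4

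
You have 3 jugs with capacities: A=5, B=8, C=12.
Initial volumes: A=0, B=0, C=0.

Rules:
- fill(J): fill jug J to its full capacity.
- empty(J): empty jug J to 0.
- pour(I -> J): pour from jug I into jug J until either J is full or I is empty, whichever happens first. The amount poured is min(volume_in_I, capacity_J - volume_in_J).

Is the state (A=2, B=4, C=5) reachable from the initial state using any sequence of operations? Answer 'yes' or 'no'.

BFS explored all 394 reachable states.
Reachable set includes: (0,0,0), (0,0,1), (0,0,2), (0,0,3), (0,0,4), (0,0,5), (0,0,6), (0,0,7), (0,0,8), (0,0,9), (0,0,10), (0,0,11) ...
Target (A=2, B=4, C=5) not in reachable set → no.

Answer: no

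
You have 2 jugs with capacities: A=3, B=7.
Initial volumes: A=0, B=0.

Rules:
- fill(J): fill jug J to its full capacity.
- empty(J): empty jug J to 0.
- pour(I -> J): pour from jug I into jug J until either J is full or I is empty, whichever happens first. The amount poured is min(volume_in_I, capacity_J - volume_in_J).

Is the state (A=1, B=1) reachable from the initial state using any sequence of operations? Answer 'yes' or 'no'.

BFS explored all 20 reachable states.
Reachable set includes: (0,0), (0,1), (0,2), (0,3), (0,4), (0,5), (0,6), (0,7), (1,0), (1,7), (2,0), (2,7) ...
Target (A=1, B=1) not in reachable set → no.

Answer: no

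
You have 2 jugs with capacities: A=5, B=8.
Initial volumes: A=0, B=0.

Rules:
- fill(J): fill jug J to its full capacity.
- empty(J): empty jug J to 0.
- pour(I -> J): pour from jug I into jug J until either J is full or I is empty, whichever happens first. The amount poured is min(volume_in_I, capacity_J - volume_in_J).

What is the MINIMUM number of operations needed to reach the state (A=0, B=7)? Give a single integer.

BFS from (A=0, B=0). One shortest path:
  1. fill(A) -> (A=5 B=0)
  2. pour(A -> B) -> (A=0 B=5)
  3. fill(A) -> (A=5 B=5)
  4. pour(A -> B) -> (A=2 B=8)
  5. empty(B) -> (A=2 B=0)
  6. pour(A -> B) -> (A=0 B=2)
  7. fill(A) -> (A=5 B=2)
  8. pour(A -> B) -> (A=0 B=7)
Reached target in 8 moves.

Answer: 8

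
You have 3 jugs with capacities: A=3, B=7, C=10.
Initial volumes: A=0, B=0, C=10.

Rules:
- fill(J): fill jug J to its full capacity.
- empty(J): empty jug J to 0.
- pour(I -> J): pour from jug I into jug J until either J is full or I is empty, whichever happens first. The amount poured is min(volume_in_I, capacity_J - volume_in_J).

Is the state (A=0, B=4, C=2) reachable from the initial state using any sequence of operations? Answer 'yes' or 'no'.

Answer: yes

Derivation:
BFS from (A=0, B=0, C=10):
  1. fill(A) -> (A=3 B=0 C=10)
  2. pour(A -> B) -> (A=0 B=3 C=10)
  3. fill(A) -> (A=3 B=3 C=10)
  4. pour(A -> B) -> (A=0 B=6 C=10)
  5. pour(C -> A) -> (A=3 B=6 C=7)
  6. pour(A -> B) -> (A=2 B=7 C=7)
  7. pour(B -> C) -> (A=2 B=4 C=10)
  8. empty(C) -> (A=2 B=4 C=0)
  9. pour(A -> C) -> (A=0 B=4 C=2)
Target reached → yes.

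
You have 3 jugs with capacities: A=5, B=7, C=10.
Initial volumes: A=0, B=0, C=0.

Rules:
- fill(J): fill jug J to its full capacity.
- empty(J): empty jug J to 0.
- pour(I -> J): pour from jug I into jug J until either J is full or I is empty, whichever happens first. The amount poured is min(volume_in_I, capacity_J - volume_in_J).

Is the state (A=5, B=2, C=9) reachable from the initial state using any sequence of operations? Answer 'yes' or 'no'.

Answer: yes

Derivation:
BFS from (A=0, B=0, C=0):
  1. fill(B) -> (A=0 B=7 C=0)
  2. pour(B -> A) -> (A=5 B=2 C=0)
  3. empty(A) -> (A=0 B=2 C=0)
  4. pour(B -> C) -> (A=0 B=0 C=2)
  5. fill(B) -> (A=0 B=7 C=2)
  6. pour(B -> C) -> (A=0 B=0 C=9)
  7. fill(B) -> (A=0 B=7 C=9)
  8. pour(B -> A) -> (A=5 B=2 C=9)
Target reached → yes.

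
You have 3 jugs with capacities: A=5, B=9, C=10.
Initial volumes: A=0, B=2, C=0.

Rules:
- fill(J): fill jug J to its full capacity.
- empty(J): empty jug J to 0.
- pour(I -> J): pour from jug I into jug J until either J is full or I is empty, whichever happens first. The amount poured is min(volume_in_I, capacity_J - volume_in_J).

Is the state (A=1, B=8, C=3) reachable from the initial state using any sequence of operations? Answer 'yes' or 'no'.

Answer: no

Derivation:
BFS explored all 372 reachable states.
Reachable set includes: (0,0,0), (0,0,1), (0,0,2), (0,0,3), (0,0,4), (0,0,5), (0,0,6), (0,0,7), (0,0,8), (0,0,9), (0,0,10), (0,1,0) ...
Target (A=1, B=8, C=3) not in reachable set → no.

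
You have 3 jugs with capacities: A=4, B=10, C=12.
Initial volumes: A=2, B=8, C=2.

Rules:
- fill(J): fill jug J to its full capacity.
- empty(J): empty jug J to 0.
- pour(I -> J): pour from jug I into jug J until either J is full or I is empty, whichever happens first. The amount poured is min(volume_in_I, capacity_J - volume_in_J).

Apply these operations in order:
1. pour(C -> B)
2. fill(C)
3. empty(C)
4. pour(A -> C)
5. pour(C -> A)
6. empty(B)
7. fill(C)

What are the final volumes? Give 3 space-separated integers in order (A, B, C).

Step 1: pour(C -> B) -> (A=2 B=10 C=0)
Step 2: fill(C) -> (A=2 B=10 C=12)
Step 3: empty(C) -> (A=2 B=10 C=0)
Step 4: pour(A -> C) -> (A=0 B=10 C=2)
Step 5: pour(C -> A) -> (A=2 B=10 C=0)
Step 6: empty(B) -> (A=2 B=0 C=0)
Step 7: fill(C) -> (A=2 B=0 C=12)

Answer: 2 0 12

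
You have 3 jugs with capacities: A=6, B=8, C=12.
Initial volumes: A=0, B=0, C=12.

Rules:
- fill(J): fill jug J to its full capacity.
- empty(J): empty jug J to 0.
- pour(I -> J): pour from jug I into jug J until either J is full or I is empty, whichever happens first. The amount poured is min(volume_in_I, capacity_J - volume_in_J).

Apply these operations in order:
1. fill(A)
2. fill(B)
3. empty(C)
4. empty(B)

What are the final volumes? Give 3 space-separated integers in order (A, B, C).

Answer: 6 0 0

Derivation:
Step 1: fill(A) -> (A=6 B=0 C=12)
Step 2: fill(B) -> (A=6 B=8 C=12)
Step 3: empty(C) -> (A=6 B=8 C=0)
Step 4: empty(B) -> (A=6 B=0 C=0)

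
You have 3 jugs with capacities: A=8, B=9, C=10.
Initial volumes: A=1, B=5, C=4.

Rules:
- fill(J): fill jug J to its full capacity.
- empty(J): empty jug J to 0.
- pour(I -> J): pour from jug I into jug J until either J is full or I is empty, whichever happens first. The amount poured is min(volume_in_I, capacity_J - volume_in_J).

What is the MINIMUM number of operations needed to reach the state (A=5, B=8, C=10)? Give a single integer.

Answer: 5

Derivation:
BFS from (A=1, B=5, C=4). One shortest path:
  1. fill(B) -> (A=1 B=9 C=4)
  2. pour(C -> A) -> (A=5 B=9 C=0)
  3. pour(B -> C) -> (A=5 B=0 C=9)
  4. fill(B) -> (A=5 B=9 C=9)
  5. pour(B -> C) -> (A=5 B=8 C=10)
Reached target in 5 moves.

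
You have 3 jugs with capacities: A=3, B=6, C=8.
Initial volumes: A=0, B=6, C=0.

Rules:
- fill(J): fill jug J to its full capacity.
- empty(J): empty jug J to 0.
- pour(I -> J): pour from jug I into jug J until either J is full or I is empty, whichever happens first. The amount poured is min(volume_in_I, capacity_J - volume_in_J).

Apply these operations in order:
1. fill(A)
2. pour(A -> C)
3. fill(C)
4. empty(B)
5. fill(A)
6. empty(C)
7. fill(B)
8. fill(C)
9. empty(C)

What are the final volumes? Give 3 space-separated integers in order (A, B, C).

Answer: 3 6 0

Derivation:
Step 1: fill(A) -> (A=3 B=6 C=0)
Step 2: pour(A -> C) -> (A=0 B=6 C=3)
Step 3: fill(C) -> (A=0 B=6 C=8)
Step 4: empty(B) -> (A=0 B=0 C=8)
Step 5: fill(A) -> (A=3 B=0 C=8)
Step 6: empty(C) -> (A=3 B=0 C=0)
Step 7: fill(B) -> (A=3 B=6 C=0)
Step 8: fill(C) -> (A=3 B=6 C=8)
Step 9: empty(C) -> (A=3 B=6 C=0)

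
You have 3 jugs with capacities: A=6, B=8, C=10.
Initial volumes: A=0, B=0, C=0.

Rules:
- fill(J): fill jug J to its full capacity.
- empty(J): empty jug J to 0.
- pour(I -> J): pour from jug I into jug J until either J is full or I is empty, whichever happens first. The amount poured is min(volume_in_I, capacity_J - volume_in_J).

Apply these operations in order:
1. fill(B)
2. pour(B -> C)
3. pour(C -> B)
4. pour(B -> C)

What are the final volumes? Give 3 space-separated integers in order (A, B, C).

Answer: 0 0 8

Derivation:
Step 1: fill(B) -> (A=0 B=8 C=0)
Step 2: pour(B -> C) -> (A=0 B=0 C=8)
Step 3: pour(C -> B) -> (A=0 B=8 C=0)
Step 4: pour(B -> C) -> (A=0 B=0 C=8)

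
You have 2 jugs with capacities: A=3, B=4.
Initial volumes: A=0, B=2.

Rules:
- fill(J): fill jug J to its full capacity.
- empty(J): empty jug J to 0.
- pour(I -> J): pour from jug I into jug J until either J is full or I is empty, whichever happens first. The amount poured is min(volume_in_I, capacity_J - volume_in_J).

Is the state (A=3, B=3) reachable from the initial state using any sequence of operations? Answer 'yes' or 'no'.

BFS from (A=0, B=2):
  1. pour(B -> A) -> (A=2 B=0)
  2. fill(B) -> (A=2 B=4)
  3. pour(B -> A) -> (A=3 B=3)
Target reached → yes.

Answer: yes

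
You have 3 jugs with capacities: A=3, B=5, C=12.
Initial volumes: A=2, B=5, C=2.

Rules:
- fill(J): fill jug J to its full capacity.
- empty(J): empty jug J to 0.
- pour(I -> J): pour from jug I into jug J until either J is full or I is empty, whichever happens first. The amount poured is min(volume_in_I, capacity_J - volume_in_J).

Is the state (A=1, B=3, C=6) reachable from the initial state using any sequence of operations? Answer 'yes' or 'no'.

BFS explored all 224 reachable states.
Reachable set includes: (0,0,0), (0,0,1), (0,0,2), (0,0,3), (0,0,4), (0,0,5), (0,0,6), (0,0,7), (0,0,8), (0,0,9), (0,0,10), (0,0,11) ...
Target (A=1, B=3, C=6) not in reachable set → no.

Answer: no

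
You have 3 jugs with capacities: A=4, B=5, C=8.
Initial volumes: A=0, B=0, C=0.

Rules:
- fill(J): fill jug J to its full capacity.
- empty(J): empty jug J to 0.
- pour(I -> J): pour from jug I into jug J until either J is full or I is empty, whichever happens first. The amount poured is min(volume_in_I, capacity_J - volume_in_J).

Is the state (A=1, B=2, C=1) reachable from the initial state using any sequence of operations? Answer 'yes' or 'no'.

Answer: no

Derivation:
BFS explored all 186 reachable states.
Reachable set includes: (0,0,0), (0,0,1), (0,0,2), (0,0,3), (0,0,4), (0,0,5), (0,0,6), (0,0,7), (0,0,8), (0,1,0), (0,1,1), (0,1,2) ...
Target (A=1, B=2, C=1) not in reachable set → no.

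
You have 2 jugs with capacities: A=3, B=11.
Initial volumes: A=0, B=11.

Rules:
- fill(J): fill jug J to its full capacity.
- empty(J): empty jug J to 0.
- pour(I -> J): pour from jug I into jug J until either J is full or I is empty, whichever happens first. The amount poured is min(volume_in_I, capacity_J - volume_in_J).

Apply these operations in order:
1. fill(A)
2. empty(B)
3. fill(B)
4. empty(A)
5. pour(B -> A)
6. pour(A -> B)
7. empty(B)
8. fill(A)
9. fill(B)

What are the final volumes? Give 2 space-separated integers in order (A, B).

Answer: 3 11

Derivation:
Step 1: fill(A) -> (A=3 B=11)
Step 2: empty(B) -> (A=3 B=0)
Step 3: fill(B) -> (A=3 B=11)
Step 4: empty(A) -> (A=0 B=11)
Step 5: pour(B -> A) -> (A=3 B=8)
Step 6: pour(A -> B) -> (A=0 B=11)
Step 7: empty(B) -> (A=0 B=0)
Step 8: fill(A) -> (A=3 B=0)
Step 9: fill(B) -> (A=3 B=11)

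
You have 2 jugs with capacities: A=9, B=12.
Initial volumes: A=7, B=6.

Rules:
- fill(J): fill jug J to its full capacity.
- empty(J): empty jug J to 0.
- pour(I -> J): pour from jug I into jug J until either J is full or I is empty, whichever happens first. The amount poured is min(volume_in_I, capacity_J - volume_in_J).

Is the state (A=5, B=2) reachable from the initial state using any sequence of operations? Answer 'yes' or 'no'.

Answer: no

Derivation:
BFS explored all 29 reachable states.
Reachable set includes: (0,0), (0,1), (0,3), (0,4), (0,6), (0,7), (0,9), (0,10), (0,12), (1,0), (1,12), (3,0) ...
Target (A=5, B=2) not in reachable set → no.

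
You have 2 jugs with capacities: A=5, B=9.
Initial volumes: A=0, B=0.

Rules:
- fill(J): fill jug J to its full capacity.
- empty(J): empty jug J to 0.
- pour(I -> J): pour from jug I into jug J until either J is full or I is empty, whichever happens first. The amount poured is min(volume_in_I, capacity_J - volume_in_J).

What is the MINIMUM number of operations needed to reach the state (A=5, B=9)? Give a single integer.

Answer: 2

Derivation:
BFS from (A=0, B=0). One shortest path:
  1. fill(A) -> (A=5 B=0)
  2. fill(B) -> (A=5 B=9)
Reached target in 2 moves.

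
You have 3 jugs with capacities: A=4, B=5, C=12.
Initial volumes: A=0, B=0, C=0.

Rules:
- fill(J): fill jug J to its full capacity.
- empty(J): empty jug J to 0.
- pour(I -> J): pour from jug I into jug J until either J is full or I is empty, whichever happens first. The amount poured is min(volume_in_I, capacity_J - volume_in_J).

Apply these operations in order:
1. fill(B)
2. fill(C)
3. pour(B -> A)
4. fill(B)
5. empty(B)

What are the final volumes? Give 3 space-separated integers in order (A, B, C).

Answer: 4 0 12

Derivation:
Step 1: fill(B) -> (A=0 B=5 C=0)
Step 2: fill(C) -> (A=0 B=5 C=12)
Step 3: pour(B -> A) -> (A=4 B=1 C=12)
Step 4: fill(B) -> (A=4 B=5 C=12)
Step 5: empty(B) -> (A=4 B=0 C=12)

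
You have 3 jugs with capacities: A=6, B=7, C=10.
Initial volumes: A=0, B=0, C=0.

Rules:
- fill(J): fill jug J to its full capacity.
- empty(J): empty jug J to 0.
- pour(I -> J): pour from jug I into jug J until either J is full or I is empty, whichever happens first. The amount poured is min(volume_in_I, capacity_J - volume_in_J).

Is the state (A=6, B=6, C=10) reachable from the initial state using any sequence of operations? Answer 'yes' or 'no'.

Answer: yes

Derivation:
BFS from (A=0, B=0, C=0):
  1. fill(A) -> (A=6 B=0 C=0)
  2. fill(C) -> (A=6 B=0 C=10)
  3. pour(A -> B) -> (A=0 B=6 C=10)
  4. fill(A) -> (A=6 B=6 C=10)
Target reached → yes.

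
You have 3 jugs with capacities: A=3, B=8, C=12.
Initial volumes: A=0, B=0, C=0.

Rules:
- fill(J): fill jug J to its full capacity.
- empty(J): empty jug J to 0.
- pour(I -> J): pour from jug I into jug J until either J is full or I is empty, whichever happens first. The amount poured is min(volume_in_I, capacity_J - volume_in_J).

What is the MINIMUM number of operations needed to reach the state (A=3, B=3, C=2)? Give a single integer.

BFS from (A=0, B=0, C=0). One shortest path:
  1. fill(B) -> (A=0 B=8 C=0)
  2. pour(B -> A) -> (A=3 B=5 C=0)
  3. pour(B -> C) -> (A=3 B=0 C=5)
  4. pour(A -> B) -> (A=0 B=3 C=5)
  5. pour(C -> A) -> (A=3 B=3 C=2)
Reached target in 5 moves.

Answer: 5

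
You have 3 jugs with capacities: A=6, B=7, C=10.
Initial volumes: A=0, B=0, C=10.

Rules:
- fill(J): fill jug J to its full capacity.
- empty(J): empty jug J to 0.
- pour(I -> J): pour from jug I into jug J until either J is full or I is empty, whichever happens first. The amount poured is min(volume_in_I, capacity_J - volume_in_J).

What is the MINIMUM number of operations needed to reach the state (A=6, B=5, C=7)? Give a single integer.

BFS from (A=0, B=0, C=10). One shortest path:
  1. fill(B) -> (A=0 B=7 C=10)
  2. pour(C -> A) -> (A=6 B=7 C=4)
  3. empty(A) -> (A=0 B=7 C=4)
  4. pour(C -> A) -> (A=4 B=7 C=0)
  5. pour(B -> C) -> (A=4 B=0 C=7)
  6. fill(B) -> (A=4 B=7 C=7)
  7. pour(B -> A) -> (A=6 B=5 C=7)
Reached target in 7 moves.

Answer: 7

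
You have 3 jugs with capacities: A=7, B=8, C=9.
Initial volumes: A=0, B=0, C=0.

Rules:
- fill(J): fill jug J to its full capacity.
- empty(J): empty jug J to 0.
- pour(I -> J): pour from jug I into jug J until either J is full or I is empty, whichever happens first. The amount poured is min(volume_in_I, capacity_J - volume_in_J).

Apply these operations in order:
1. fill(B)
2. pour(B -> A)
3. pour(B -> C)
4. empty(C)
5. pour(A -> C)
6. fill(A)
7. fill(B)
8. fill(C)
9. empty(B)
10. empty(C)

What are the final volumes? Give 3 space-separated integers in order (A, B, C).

Answer: 7 0 0

Derivation:
Step 1: fill(B) -> (A=0 B=8 C=0)
Step 2: pour(B -> A) -> (A=7 B=1 C=0)
Step 3: pour(B -> C) -> (A=7 B=0 C=1)
Step 4: empty(C) -> (A=7 B=0 C=0)
Step 5: pour(A -> C) -> (A=0 B=0 C=7)
Step 6: fill(A) -> (A=7 B=0 C=7)
Step 7: fill(B) -> (A=7 B=8 C=7)
Step 8: fill(C) -> (A=7 B=8 C=9)
Step 9: empty(B) -> (A=7 B=0 C=9)
Step 10: empty(C) -> (A=7 B=0 C=0)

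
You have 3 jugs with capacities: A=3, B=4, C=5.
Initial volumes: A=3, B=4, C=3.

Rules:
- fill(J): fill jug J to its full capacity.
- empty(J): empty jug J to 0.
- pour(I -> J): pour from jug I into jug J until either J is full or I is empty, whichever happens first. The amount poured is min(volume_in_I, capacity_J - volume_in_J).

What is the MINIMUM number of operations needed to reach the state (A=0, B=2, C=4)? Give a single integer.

Answer: 5

Derivation:
BFS from (A=3, B=4, C=3). One shortest path:
  1. empty(B) -> (A=3 B=0 C=3)
  2. pour(A -> C) -> (A=1 B=0 C=5)
  3. pour(C -> B) -> (A=1 B=4 C=1)
  4. pour(B -> A) -> (A=3 B=2 C=1)
  5. pour(A -> C) -> (A=0 B=2 C=4)
Reached target in 5 moves.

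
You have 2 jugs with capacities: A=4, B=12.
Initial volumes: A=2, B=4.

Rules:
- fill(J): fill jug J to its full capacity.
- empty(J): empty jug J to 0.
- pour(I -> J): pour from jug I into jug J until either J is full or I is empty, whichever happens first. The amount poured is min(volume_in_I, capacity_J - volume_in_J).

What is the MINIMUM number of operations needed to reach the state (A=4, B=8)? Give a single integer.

Answer: 3

Derivation:
BFS from (A=2, B=4). One shortest path:
  1. fill(A) -> (A=4 B=4)
  2. pour(A -> B) -> (A=0 B=8)
  3. fill(A) -> (A=4 B=8)
Reached target in 3 moves.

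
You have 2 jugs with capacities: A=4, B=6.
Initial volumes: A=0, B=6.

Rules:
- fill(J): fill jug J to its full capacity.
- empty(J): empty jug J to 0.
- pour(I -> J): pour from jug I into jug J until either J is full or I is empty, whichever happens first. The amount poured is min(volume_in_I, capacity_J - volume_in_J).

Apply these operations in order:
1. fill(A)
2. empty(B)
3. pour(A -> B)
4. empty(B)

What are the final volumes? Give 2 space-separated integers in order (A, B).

Step 1: fill(A) -> (A=4 B=6)
Step 2: empty(B) -> (A=4 B=0)
Step 3: pour(A -> B) -> (A=0 B=4)
Step 4: empty(B) -> (A=0 B=0)

Answer: 0 0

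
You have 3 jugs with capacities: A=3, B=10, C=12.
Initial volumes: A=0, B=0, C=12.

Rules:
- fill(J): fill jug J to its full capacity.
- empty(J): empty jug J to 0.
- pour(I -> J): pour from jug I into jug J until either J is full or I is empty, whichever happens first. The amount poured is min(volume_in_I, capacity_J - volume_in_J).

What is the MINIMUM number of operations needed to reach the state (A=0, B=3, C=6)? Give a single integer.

Answer: 4

Derivation:
BFS from (A=0, B=0, C=12). One shortest path:
  1. pour(C -> A) -> (A=3 B=0 C=9)
  2. empty(A) -> (A=0 B=0 C=9)
  3. pour(C -> A) -> (A=3 B=0 C=6)
  4. pour(A -> B) -> (A=0 B=3 C=6)
Reached target in 4 moves.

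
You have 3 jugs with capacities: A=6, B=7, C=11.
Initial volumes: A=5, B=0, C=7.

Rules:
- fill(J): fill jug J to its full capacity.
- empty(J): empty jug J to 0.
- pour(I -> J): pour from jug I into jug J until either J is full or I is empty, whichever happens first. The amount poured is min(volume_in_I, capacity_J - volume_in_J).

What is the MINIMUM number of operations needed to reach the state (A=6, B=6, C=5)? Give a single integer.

Answer: 4

Derivation:
BFS from (A=5, B=0, C=7). One shortest path:
  1. fill(A) -> (A=6 B=0 C=7)
  2. fill(C) -> (A=6 B=0 C=11)
  3. pour(A -> B) -> (A=0 B=6 C=11)
  4. pour(C -> A) -> (A=6 B=6 C=5)
Reached target in 4 moves.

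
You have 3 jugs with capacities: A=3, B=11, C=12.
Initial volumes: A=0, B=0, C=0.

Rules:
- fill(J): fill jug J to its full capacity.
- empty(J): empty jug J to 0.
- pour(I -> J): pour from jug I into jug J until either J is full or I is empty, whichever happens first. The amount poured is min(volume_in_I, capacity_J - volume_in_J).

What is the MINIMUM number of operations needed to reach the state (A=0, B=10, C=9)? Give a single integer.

Answer: 6

Derivation:
BFS from (A=0, B=0, C=0). One shortest path:
  1. fill(B) -> (A=0 B=11 C=0)
  2. pour(B -> C) -> (A=0 B=0 C=11)
  3. fill(B) -> (A=0 B=11 C=11)
  4. pour(B -> C) -> (A=0 B=10 C=12)
  5. pour(C -> A) -> (A=3 B=10 C=9)
  6. empty(A) -> (A=0 B=10 C=9)
Reached target in 6 moves.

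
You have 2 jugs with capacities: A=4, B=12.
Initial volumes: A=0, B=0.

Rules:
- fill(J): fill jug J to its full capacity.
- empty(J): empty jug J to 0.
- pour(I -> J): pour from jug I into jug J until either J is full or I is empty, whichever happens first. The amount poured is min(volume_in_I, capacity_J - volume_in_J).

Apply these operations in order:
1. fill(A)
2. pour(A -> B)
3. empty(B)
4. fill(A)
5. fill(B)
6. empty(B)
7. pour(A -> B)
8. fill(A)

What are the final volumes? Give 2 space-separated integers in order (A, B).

Answer: 4 4

Derivation:
Step 1: fill(A) -> (A=4 B=0)
Step 2: pour(A -> B) -> (A=0 B=4)
Step 3: empty(B) -> (A=0 B=0)
Step 4: fill(A) -> (A=4 B=0)
Step 5: fill(B) -> (A=4 B=12)
Step 6: empty(B) -> (A=4 B=0)
Step 7: pour(A -> B) -> (A=0 B=4)
Step 8: fill(A) -> (A=4 B=4)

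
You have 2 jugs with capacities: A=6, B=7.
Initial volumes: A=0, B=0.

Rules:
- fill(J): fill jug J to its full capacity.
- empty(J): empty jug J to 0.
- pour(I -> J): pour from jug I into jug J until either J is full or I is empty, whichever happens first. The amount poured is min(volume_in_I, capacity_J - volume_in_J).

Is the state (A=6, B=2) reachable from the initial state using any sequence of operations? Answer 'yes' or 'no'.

BFS from (A=0, B=0):
  1. fill(B) -> (A=0 B=7)
  2. pour(B -> A) -> (A=6 B=1)
  3. empty(A) -> (A=0 B=1)
  4. pour(B -> A) -> (A=1 B=0)
  5. fill(B) -> (A=1 B=7)
  6. pour(B -> A) -> (A=6 B=2)
Target reached → yes.

Answer: yes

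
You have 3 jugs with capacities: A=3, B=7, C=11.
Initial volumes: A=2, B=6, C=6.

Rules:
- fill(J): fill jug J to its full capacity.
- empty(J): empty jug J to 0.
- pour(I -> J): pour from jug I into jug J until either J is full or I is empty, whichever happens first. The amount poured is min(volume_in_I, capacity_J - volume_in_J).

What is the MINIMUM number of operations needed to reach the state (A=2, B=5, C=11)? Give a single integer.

BFS from (A=2, B=6, C=6). One shortest path:
  1. pour(C -> B) -> (A=2 B=7 C=5)
  2. empty(B) -> (A=2 B=0 C=5)
  3. pour(C -> B) -> (A=2 B=5 C=0)
  4. fill(C) -> (A=2 B=5 C=11)
Reached target in 4 moves.

Answer: 4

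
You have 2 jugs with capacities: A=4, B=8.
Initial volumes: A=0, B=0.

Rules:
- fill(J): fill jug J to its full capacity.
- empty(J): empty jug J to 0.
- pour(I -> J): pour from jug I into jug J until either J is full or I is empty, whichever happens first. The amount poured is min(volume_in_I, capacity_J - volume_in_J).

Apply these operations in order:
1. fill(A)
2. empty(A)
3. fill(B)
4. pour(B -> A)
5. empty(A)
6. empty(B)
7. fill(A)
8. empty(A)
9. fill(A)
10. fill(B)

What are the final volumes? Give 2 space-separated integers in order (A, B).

Step 1: fill(A) -> (A=4 B=0)
Step 2: empty(A) -> (A=0 B=0)
Step 3: fill(B) -> (A=0 B=8)
Step 4: pour(B -> A) -> (A=4 B=4)
Step 5: empty(A) -> (A=0 B=4)
Step 6: empty(B) -> (A=0 B=0)
Step 7: fill(A) -> (A=4 B=0)
Step 8: empty(A) -> (A=0 B=0)
Step 9: fill(A) -> (A=4 B=0)
Step 10: fill(B) -> (A=4 B=8)

Answer: 4 8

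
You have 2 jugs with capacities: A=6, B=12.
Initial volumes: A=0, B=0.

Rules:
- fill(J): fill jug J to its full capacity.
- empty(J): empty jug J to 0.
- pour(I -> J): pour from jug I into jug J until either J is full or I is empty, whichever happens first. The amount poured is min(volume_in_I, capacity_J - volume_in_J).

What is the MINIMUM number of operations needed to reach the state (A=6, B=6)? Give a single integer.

BFS from (A=0, B=0). One shortest path:
  1. fill(B) -> (A=0 B=12)
  2. pour(B -> A) -> (A=6 B=6)
Reached target in 2 moves.

Answer: 2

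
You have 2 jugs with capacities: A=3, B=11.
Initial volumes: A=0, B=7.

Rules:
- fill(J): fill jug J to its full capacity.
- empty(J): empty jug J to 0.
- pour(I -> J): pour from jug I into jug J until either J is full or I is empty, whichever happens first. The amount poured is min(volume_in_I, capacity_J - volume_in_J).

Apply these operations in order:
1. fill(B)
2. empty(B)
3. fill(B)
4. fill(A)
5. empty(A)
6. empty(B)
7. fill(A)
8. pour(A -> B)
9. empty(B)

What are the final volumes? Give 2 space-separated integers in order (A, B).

Step 1: fill(B) -> (A=0 B=11)
Step 2: empty(B) -> (A=0 B=0)
Step 3: fill(B) -> (A=0 B=11)
Step 4: fill(A) -> (A=3 B=11)
Step 5: empty(A) -> (A=0 B=11)
Step 6: empty(B) -> (A=0 B=0)
Step 7: fill(A) -> (A=3 B=0)
Step 8: pour(A -> B) -> (A=0 B=3)
Step 9: empty(B) -> (A=0 B=0)

Answer: 0 0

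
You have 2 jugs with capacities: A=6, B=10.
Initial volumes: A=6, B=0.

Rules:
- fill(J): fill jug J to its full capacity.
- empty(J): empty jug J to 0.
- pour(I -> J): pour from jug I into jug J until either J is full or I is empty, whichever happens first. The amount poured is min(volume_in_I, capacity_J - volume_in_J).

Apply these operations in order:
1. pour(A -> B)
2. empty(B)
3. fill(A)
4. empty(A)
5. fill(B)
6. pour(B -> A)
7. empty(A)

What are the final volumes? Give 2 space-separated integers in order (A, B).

Answer: 0 4

Derivation:
Step 1: pour(A -> B) -> (A=0 B=6)
Step 2: empty(B) -> (A=0 B=0)
Step 3: fill(A) -> (A=6 B=0)
Step 4: empty(A) -> (A=0 B=0)
Step 5: fill(B) -> (A=0 B=10)
Step 6: pour(B -> A) -> (A=6 B=4)
Step 7: empty(A) -> (A=0 B=4)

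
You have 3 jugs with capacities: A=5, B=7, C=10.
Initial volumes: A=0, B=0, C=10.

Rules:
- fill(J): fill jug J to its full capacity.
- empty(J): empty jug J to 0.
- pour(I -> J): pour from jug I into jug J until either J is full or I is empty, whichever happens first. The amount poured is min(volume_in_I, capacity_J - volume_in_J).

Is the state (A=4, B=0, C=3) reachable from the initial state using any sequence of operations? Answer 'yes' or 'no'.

BFS from (A=0, B=0, C=10):
  1. fill(B) -> (A=0 B=7 C=10)
  2. empty(C) -> (A=0 B=7 C=0)
  3. pour(B -> C) -> (A=0 B=0 C=7)
  4. fill(B) -> (A=0 B=7 C=7)
  5. pour(B -> C) -> (A=0 B=4 C=10)
  6. pour(B -> A) -> (A=4 B=0 C=10)
  7. pour(C -> B) -> (A=4 B=7 C=3)
  8. empty(B) -> (A=4 B=0 C=3)
Target reached → yes.

Answer: yes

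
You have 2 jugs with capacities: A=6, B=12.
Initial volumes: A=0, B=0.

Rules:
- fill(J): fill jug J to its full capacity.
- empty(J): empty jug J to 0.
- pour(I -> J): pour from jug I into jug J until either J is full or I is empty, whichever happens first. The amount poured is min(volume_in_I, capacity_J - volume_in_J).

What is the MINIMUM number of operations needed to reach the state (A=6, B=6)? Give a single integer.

Answer: 2

Derivation:
BFS from (A=0, B=0). One shortest path:
  1. fill(B) -> (A=0 B=12)
  2. pour(B -> A) -> (A=6 B=6)
Reached target in 2 moves.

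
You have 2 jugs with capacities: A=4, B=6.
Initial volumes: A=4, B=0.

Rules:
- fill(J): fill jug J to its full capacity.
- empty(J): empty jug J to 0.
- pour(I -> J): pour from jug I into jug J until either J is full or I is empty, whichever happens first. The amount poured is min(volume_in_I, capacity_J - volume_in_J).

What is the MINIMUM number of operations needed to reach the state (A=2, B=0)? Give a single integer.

BFS from (A=4, B=0). One shortest path:
  1. pour(A -> B) -> (A=0 B=4)
  2. fill(A) -> (A=4 B=4)
  3. pour(A -> B) -> (A=2 B=6)
  4. empty(B) -> (A=2 B=0)
Reached target in 4 moves.

Answer: 4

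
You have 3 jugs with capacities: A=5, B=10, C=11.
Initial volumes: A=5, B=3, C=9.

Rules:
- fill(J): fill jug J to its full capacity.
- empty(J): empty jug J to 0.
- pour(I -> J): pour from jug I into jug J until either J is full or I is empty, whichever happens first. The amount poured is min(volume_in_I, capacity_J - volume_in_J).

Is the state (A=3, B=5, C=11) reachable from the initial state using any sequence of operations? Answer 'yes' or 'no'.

BFS from (A=5, B=3, C=9):
  1. empty(A) -> (A=0 B=3 C=9)
  2. fill(B) -> (A=0 B=10 C=9)
  3. pour(B -> A) -> (A=5 B=5 C=9)
  4. pour(A -> C) -> (A=3 B=5 C=11)
Target reached → yes.

Answer: yes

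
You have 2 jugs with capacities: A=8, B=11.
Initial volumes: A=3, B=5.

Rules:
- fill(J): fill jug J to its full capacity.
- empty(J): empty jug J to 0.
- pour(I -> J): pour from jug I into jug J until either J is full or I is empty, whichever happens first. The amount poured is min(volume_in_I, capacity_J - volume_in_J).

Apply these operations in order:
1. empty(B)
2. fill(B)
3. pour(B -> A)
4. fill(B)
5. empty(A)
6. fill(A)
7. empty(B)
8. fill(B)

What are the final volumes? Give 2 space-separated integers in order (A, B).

Step 1: empty(B) -> (A=3 B=0)
Step 2: fill(B) -> (A=3 B=11)
Step 3: pour(B -> A) -> (A=8 B=6)
Step 4: fill(B) -> (A=8 B=11)
Step 5: empty(A) -> (A=0 B=11)
Step 6: fill(A) -> (A=8 B=11)
Step 7: empty(B) -> (A=8 B=0)
Step 8: fill(B) -> (A=8 B=11)

Answer: 8 11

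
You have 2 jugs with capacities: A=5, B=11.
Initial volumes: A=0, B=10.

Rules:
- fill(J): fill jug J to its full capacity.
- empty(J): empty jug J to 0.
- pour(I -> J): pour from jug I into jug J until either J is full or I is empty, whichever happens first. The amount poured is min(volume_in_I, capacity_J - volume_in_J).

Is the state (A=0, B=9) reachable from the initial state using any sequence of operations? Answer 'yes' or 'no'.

Answer: yes

Derivation:
BFS from (A=0, B=10):
  1. fill(A) -> (A=5 B=10)
  2. pour(A -> B) -> (A=4 B=11)
  3. empty(B) -> (A=4 B=0)
  4. pour(A -> B) -> (A=0 B=4)
  5. fill(A) -> (A=5 B=4)
  6. pour(A -> B) -> (A=0 B=9)
Target reached → yes.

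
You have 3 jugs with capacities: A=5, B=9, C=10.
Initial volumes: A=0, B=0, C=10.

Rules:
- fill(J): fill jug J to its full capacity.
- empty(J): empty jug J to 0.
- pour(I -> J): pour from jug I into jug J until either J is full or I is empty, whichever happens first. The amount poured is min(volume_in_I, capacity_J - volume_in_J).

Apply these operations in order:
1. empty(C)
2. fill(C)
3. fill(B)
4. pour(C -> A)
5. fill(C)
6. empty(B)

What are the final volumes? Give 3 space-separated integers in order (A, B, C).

Answer: 5 0 10

Derivation:
Step 1: empty(C) -> (A=0 B=0 C=0)
Step 2: fill(C) -> (A=0 B=0 C=10)
Step 3: fill(B) -> (A=0 B=9 C=10)
Step 4: pour(C -> A) -> (A=5 B=9 C=5)
Step 5: fill(C) -> (A=5 B=9 C=10)
Step 6: empty(B) -> (A=5 B=0 C=10)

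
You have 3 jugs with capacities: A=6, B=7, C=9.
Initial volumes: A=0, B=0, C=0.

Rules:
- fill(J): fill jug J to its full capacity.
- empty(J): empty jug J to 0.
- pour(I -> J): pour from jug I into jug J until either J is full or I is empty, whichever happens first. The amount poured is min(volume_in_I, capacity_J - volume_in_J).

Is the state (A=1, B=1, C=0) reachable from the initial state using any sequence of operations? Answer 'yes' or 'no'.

Answer: yes

Derivation:
BFS from (A=0, B=0, C=0):
  1. fill(B) -> (A=0 B=7 C=0)
  2. pour(B -> A) -> (A=6 B=1 C=0)
  3. empty(A) -> (A=0 B=1 C=0)
  4. pour(B -> C) -> (A=0 B=0 C=1)
  5. fill(B) -> (A=0 B=7 C=1)
  6. pour(B -> A) -> (A=6 B=1 C=1)
  7. empty(A) -> (A=0 B=1 C=1)
  8. pour(C -> A) -> (A=1 B=1 C=0)
Target reached → yes.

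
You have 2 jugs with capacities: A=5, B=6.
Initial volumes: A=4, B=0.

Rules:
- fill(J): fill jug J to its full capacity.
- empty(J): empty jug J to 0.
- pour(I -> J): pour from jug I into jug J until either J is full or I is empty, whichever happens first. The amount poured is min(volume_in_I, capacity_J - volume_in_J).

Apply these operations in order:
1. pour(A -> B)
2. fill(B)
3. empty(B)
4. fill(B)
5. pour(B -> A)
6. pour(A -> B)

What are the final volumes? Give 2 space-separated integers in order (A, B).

Answer: 0 6

Derivation:
Step 1: pour(A -> B) -> (A=0 B=4)
Step 2: fill(B) -> (A=0 B=6)
Step 3: empty(B) -> (A=0 B=0)
Step 4: fill(B) -> (A=0 B=6)
Step 5: pour(B -> A) -> (A=5 B=1)
Step 6: pour(A -> B) -> (A=0 B=6)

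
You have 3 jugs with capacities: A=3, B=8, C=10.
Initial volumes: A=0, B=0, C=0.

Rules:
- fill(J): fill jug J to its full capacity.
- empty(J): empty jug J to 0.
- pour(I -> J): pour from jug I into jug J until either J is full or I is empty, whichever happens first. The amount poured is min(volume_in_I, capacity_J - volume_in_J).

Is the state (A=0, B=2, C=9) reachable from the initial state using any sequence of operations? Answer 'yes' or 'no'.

BFS from (A=0, B=0, C=0):
  1. fill(A) -> (A=3 B=0 C=0)
  2. fill(B) -> (A=3 B=8 C=0)
  3. pour(A -> C) -> (A=0 B=8 C=3)
  4. pour(B -> A) -> (A=3 B=5 C=3)
  5. pour(A -> C) -> (A=0 B=5 C=6)
  6. pour(B -> A) -> (A=3 B=2 C=6)
  7. pour(A -> C) -> (A=0 B=2 C=9)
Target reached → yes.

Answer: yes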